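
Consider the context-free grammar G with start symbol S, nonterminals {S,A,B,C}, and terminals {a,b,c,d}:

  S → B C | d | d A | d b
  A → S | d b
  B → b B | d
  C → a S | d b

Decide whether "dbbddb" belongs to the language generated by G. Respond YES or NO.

Convert to CNF:
  S -> B C | T0 A | T0 T1 | d
  A -> B C | T0 A | T0 T1 | d
  B -> T1 B | d
  C -> T0 T1 | T2 S
  T0 -> d
  T1 -> b
  T2 -> a

Fill CYK table bottom-up:
  T[0,0] 'd' = {A,B,S,T0}  orig:{A,B,S}
  T[1,1] 'b' = {T1}  orig:{}
  T[2,2] 'b' = {T1}  orig:{}
  T[3,3] 'd' = {A,B,S,T0}  orig:{A,B,S}
  T[4,4] 'd' = {A,B,S,T0}  orig:{A,B,S}
  T[5,5] 'b' = {T1}  orig:{}
  T[0,1] 'db' = {A,C,S}
  T[1,2] 'bb' = ∅
  T[2,3] 'bd' = {B}
  T[3,4] 'dd' = {A,S}
  T[4,5] 'db' = {A,C,S}
  T[0,2] 'dbb' = ∅
  T[1,3] 'bbd' = {B}
  T[2,4] 'bdd' = ∅
  T[3,5] 'ddb' = {A,S}
  T[0,3] 'dbbd' = ∅
  T[1,4] 'bbdd' = ∅
  T[2,5] 'bddb' = {A,S}
  T[0,4] 'dbbdd' = ∅
  T[1,5] 'bbddb' = {A,S}
  T[0,5] 'dbbddb' = {A,S}

S ∈ T[0,5] ⇒ YES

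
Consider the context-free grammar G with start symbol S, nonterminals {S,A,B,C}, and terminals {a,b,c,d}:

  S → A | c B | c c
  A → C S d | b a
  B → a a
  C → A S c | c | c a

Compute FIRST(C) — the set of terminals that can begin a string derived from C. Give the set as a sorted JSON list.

Compute FIRST by fixpoint:
pass 1:
  A via A→b a: +{b}
  B via B→a a: +{a}
  C via C→A S c: +{b}
  C via C→c: +{c}
  S via S→A: +{b}
  S via S→c B: +{c}
  FIRST[S]={b,c}  FIRST[A]={b}  FIRST[B]={a}  FIRST[C]={b,c}
pass 2:
  A via A→C S d: +{c}
  FIRST[S]={b,c}  FIRST[A]={b,c}  FIRST[B]={a}  FIRST[C]={b,c}
pass 3: done
  FIRST[S]={b,c}  FIRST[A]={b,c}  FIRST[B]={a}  FIRST[C]={b,c}

FIRST(C) = ["b", "c"]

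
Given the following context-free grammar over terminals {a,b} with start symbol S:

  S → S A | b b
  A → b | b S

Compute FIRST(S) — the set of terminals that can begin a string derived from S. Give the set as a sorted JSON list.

Compute FIRST by fixpoint:
iter 1:
  A via A→b: +{b}
  S via S→b b: +{b}
  S: {b}  A: {b}
iter 2: (no change)
  S: {b}  A: {b}

FIRST(S) = ["b"]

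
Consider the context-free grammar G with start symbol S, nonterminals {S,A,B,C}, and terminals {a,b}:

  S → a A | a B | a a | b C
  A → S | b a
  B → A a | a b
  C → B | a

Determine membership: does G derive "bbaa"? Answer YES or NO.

CNF form of G:
  S -> T0 A | T0 B | T0 T0 | T1 C
  A -> T0 A | T0 B | T0 T0 | T1 C | T1 T0
  B -> A T0 | T0 T1
  C -> A T0 | T0 T1 | a
  T0 -> a
  T1 -> b

CYK fill:
  T[0,0] 'b' = {T1}  orig:{}
  T[1,1] 'b' = {T1}  orig:{}
  T[2,2] 'a' = {C,T0}  orig:{C}
  T[3,3] 'a' = {C,T0}  orig:{C}
  T[0,1] 'bb' = ∅
  T[1,2] 'ba' = {A,S}
  T[2,3] 'aa' = {A,S}
  T[0,2] 'bba' = ∅
  T[1,3] 'baa' = {B,C}
  T[0,3] 'bbaa' = {A,S}

S ∈ T[0,3] ⇒ YES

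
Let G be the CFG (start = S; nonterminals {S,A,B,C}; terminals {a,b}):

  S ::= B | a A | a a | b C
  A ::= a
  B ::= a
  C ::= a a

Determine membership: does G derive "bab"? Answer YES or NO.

Convert to CNF:
  S -> T0 A | T0 T0 | T1 C | a
  A -> a
  B -> a
  C -> T0 T0
  T0 -> a
  T1 -> b

Fill CYK table bottom-up:
  [0..0]={T1}  "b"  orig:{}
  [1..1]={A,B,S,T0}  "a"  orig:{A,B,S}
  [2..2]={T1}  "b"  orig:{}
  [0..1]=∅  "ba"
  [1..2]=∅  "ab"
  [0..2]=∅  "bab"

S ∉ T[0,2] ⇒ NO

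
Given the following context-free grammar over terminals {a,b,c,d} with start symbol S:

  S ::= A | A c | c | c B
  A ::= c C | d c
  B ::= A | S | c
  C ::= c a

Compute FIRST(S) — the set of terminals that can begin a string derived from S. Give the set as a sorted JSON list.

FIRST sets, iterate to fixpoint:
round 1:
  A via A→c C: +{c}
  A via A→d c: +{d}
  B via B→A: +{c,d}
  C via C→c a: +{c}
  S via S→A: +{c,d}
  S: {c,d}  A: {c,d}  B: {c,d}  C: {c}
round 2: (stable)
  S: {c,d}  A: {c,d}  B: {c,d}  C: {c}

FIRST(S) = ["c", "d"]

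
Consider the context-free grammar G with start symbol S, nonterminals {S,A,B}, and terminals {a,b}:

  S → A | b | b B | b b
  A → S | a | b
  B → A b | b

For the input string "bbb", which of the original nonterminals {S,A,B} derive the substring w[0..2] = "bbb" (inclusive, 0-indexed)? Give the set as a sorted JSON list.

Convert to CNF:
  S -> T0 B | T0 T0 | a | b
  A -> T0 B | T0 T0 | a | b
  B -> A T0 | b
  T0 -> b

CYK fill, restricted to cells inside w[0..2]:
  cell(0,0) b: {A,B,S,T0}  orig:{A,B,S}
  cell(1,1) b: {A,B,S,T0}  orig:{A,B,S}
  cell(2,2) b: {A,B,S,T0}  orig:{A,B,S}
  cell(0,1) bb: {A,B,S}
  cell(1,2) bb: {A,B,S}
  cell(0,2) bbb: {A,B,S}

Original NTs in T[0,2] deriving "bbb": ["A", "B", "S"]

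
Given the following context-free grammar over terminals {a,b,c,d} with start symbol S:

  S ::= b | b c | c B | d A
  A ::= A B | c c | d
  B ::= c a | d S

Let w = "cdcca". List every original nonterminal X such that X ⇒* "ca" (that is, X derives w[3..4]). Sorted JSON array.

Convert to CNF:
  S -> T0 B | T2 A | T3 T0 | b
  A -> A B | T0 T0 | d
  B -> T0 T1 | T2 S
  T0 -> c
  T1 -> a
  T2 -> d
  T3 -> b

CYK table (by increasing span) — only the sub-triangle for w[3..4]:
  cell(3,3) c: {T0}  orig:{}
  cell(4,4) a: {T1}  orig:{}
  cell(3,4) ca: {B}

Original NTs in T[3,4] deriving "ca": ["B"]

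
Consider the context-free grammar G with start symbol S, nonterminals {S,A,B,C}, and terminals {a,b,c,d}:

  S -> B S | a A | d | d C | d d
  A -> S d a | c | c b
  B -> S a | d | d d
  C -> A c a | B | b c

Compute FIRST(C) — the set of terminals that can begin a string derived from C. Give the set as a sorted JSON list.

FIRST iteration:
iter 1:
  A via A→c: +{c}
  B via B→d: +{d}
  C via C→A c a: +{c}
  C via C→B: +{d}
  C via C→b c: +{b}
  S via S→B S: +{d}
  S via S→a A: +{a}
  S: {a,d}  A: {c}  B: {d}  C: {b,c,d}
iter 2:
  A via A→S d a: +{a,d}
  B via B→S a: +{a}
  C via C→A c a: +{a}
  S: {a,d}  A: {a,c,d}  B: {a,d}  C: {a,b,c,d}
iter 3: done
  S: {a,d}  A: {a,c,d}  B: {a,d}  C: {a,b,c,d}

FIRST(C) = ["a", "b", "c", "d"]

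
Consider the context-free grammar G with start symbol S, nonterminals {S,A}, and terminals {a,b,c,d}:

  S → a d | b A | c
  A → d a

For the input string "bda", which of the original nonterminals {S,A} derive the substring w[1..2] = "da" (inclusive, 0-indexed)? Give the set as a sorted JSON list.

CNF form of G:
  S -> T1 T0 | T2 A | c
  A -> T0 T1
  T0 -> d
  T1 -> a
  T2 -> b

CYK fill, restricted to cells inside w[1..2]:
  T[1,1] 'd' = {T0}  orig:{}
  T[2,2] 'a' = {T1}  orig:{}
  T[1,2] 'da' = {A}

Original NTs in T[1,2] deriving "da": ["A"]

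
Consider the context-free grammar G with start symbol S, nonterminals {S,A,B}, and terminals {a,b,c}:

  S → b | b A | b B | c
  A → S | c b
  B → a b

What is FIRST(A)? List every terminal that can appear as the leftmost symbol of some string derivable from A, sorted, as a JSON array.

Compute FIRST by fixpoint:
round 1:
  A via A→c b: +{c}
  B via B→a b: +{a}
  S via S→b: +{b}
  S via S→c: +{c}
  FIRST(S)={b,c}  FIRST(A)={c}  FIRST(B)={a}
round 2:
  A via A→S: +{b}
  FIRST(S)={b,c}  FIRST(A)={b,c}  FIRST(B)={a}
round 3: — fixpoint
  FIRST(S)={b,c}  FIRST(A)={b,c}  FIRST(B)={a}

FIRST(A) = ["b", "c"]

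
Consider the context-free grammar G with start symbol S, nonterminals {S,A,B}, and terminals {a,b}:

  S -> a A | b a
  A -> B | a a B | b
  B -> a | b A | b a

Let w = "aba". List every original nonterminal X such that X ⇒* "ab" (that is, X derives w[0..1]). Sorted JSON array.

Convert to CNF:
  S -> T0 A | T1 T0
  A -> T0 X2 | T1 A | T1 T0 | a | b
  B -> T1 A | T1 T0 | a
  T0 -> a
  T1 -> b
  X2 -> T0 B

CYK fill (cells [i..j] with 0 ≤ i ≤ j ≤ 1 only):
  T[0,0] 'a' = {A,B,T0}  orig:{A,B}
  T[1,1] 'b' = {A,T1}  orig:{A}
  T[0,1] 'ab' = {S}

Original NTs in T[0,1] deriving "ab": ["S"]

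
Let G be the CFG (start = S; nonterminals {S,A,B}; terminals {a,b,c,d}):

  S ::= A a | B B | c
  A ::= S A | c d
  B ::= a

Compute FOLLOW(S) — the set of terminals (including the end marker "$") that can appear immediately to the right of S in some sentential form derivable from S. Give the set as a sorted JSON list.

Compute FIRST by fixpoint:
round 1:
  A via A→c d: +{c}
  B via B→a: +{a}
  S via S→A a: +{c}
  S via S→B B: +{a}
  FIRST(S)={a,c}  FIRST(A)={c}  FIRST(B)={a}
round 2:
  A via A→S A: +{a}
  FIRST(S)={a,c}  FIRST(A)={a,c}  FIRST(B)={a}
round 3: (stable)
  FIRST(S)={a,c}  FIRST(A)={a,c}  FIRST(B)={a}

FOLLOW iteration:
seed FOLLOW(S) with $
round 1:
  A→S A: FOLLOW(S) ⊇ FIRST(A) = {a,c}; new: +{a,c}
  S→A a: FOLLOW(A) ⊇ FIRST(a) = {a}; new: +{a}
  S→B B: FOLLOW(B) ⊇ FIRST(B) = {a}; new: +{a}
  S→B B: FOLLOW(B) ⊇ FOLLOW(S) ⊇ {$,a,c}; new: +{$,c}
  FOLLOW(S)={$,a,c}  FOLLOW(A)={a}  FOLLOW(B)={$,a,c}
round 2: done
  FOLLOW(S)={$,a,c}  FOLLOW(A)={a}  FOLLOW(B)={$,a,c}

FOLLOW(S) = ["$", "a", "c"]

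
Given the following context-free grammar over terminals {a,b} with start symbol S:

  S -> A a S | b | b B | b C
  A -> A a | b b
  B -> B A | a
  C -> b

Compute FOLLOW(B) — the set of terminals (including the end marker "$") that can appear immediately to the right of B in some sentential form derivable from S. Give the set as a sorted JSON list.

FIRST iteration:
[1]
  A via A→b b: +{b}
  B via B→a: +{a}
  C via C→b: +{b}
  S via S→A a S: +{b}
  FIRST(S)={b}  FIRST(A)={b}  FIRST(B)={a}  FIRST(C)={b}
[2] done
  FIRST(S)={b}  FIRST(A)={b}  FIRST(B)={a}  FIRST(C)={b}

FOLLOW iteration:
FOLLOW(S) := {$}
pass 1:
  A→A a: FOLLOW(A) ⊇ FIRST(a) = {a}; new: +{a}
  B→B A: FOLLOW(B) ⊇ FIRST(A) = {b}; new: +{b}
  B→B A: FOLLOW(A) ⊇ FOLLOW(B) ⊇ {b}; new: +{b}
  S→b B: FOLLOW(B) ⊇ FOLLOW(S) ⊇ {$}; new: +{$}
  S→b C: FOLLOW(C) ⊇ FOLLOW(S) ⊇ {$}; new: +{$}
  FOLLOW[S]={$}  FOLLOW[A]={a,b}  FOLLOW[B]={$,b}  FOLLOW[C]={$}
pass 2:
  B→B A: FOLLOW(A) ⊇ FOLLOW(B) ⊇ {$,b}; new: +{$}
  FOLLOW[S]={$}  FOLLOW[A]={$,a,b}  FOLLOW[B]={$,b}  FOLLOW[C]={$}
pass 3: (stable)
  FOLLOW[S]={$}  FOLLOW[A]={$,a,b}  FOLLOW[B]={$,b}  FOLLOW[C]={$}

FOLLOW(B) = ["$", "b"]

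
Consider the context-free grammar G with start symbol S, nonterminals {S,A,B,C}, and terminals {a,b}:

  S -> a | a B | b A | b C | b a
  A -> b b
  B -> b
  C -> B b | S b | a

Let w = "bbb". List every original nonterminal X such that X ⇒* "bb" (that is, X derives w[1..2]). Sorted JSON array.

Convert to CNF:
  S -> T0 A | T0 C | T0 T1 | T1 B | a
  A -> T0 T0
  B -> b
  C -> B T0 | S T0 | a
  T0 -> b
  T1 -> a

CYK table (by increasing span) (cells [i..j] with 1 ≤ i ≤ j ≤ 2 only):
  T[1,1] 'b' = {B,T0}  orig:{B}
  T[2,2] 'b' = {B,T0}  orig:{B}
  T[1,2] 'bb' = {A,C}

Original NTs in T[1,2] deriving "bb": ["A", "C"]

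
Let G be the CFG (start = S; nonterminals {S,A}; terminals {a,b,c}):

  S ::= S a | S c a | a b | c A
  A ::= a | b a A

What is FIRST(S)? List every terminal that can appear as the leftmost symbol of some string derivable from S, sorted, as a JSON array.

Compute FIRST by fixpoint:
pass 1:
  A via A→a: +{a}
  A via A→b a A: +{b}
  S via S→a b: +{a}
  S via S→c A: +{c}
  FIRST(S)={a,c}  FIRST(A)={a,b}
pass 2: (no change)
  FIRST(S)={a,c}  FIRST(A)={a,b}

FIRST(S) = ["a", "c"]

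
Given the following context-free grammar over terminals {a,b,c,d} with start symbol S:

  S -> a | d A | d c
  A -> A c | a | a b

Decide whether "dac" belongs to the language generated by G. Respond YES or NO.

CNF form of G:
  S -> T3 A | T3 T0 | a
  A -> A T0 | T1 T2 | a
  T0 -> c
  T1 -> a
  T2 -> b
  T3 -> d

Fill CYK table bottom-up:
  T[0,0] 'd' = {T3}  orig:{}
  T[1,1] 'a' = {A,S,T1}  orig:{A,S}
  T[2,2] 'c' = {T0}  orig:{}
  T[0,1] 'da' = {S}
  T[1,2] 'ac' = {A}
  T[0,2] 'dac' = {S}

S ∈ T[0,2] ⇒ YES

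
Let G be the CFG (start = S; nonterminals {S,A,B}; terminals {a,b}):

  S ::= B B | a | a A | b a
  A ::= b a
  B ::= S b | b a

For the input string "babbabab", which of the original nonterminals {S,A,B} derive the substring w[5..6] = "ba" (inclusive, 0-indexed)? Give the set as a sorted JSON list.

Convert to CNF:
  S -> B B | T0 T1 | T1 A | a
  A -> T0 T1
  B -> S T0 | T0 T1
  T0 -> b
  T1 -> a

CYK fill (cells [i..j] with 5 ≤ i ≤ j ≤ 6 only):
  [5..5]={T0}  "b"  orig:{}
  [6..6]={S,T1}  "a"  orig:{S}
  [5..6]={A,B,S}  "ba"

Original NTs in T[5,6] deriving "ba": ["A", "B", "S"]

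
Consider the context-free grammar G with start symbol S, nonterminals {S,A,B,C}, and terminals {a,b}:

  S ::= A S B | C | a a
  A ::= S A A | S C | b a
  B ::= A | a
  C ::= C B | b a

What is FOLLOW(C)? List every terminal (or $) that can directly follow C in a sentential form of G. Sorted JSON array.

FIRST iteration:
round 1:
  A via A→b a: +{b}
  B via B→A: +{b}
  B via B→a: +{a}
  C via C→b a: +{b}
  S via S→A S B: +{b}
  S via S→a a: +{a}
  FIRST(S)={a,b}  FIRST(A)={b}  FIRST(B)={a,b}  FIRST(C)={b}
round 2:
  A via A→S A A: +{a}
  FIRST(S)={a,b}  FIRST(A)={a,b}  FIRST(B)={a,b}  FIRST(C)={b}
round 3: — fixpoint
  FIRST(S)={a,b}  FIRST(A)={a,b}  FIRST(B)={a,b}  FIRST(C)={b}

FOLLOW iteration:
seed FOLLOW(S) with $
iter 1:
  A→S A A: FOLLOW(S) ⊇ FIRST(A) = {a,b}; new: +{a,b}
  A→S A A: FOLLOW(A) ⊇ FIRST(A) = {a,b}; new: +{a,b}
  A→S C: FOLLOW(C) ⊇ FOLLOW(A) ⊇ {a,b}; new: +{a,b}
  C→C B: FOLLOW(B) ⊇ FOLLOW(C) ⊇ {a,b}; new: +{a,b}
  S→A S B: FOLLOW(B) ⊇ FOLLOW(S) ⊇ {$,a,b}; new: +{$}
  S→C: FOLLOW(C) ⊇ FOLLOW(S) ⊇ {$,a,b}; new: +{$}
  S: {$,a,b}  A: {a,b}  B: {$,a,b}  C: {$,a,b}
iter 2:
  B→A: FOLLOW(A) ⊇ FOLLOW(B) ⊇ {$,a,b}; new: +{$}
  S: {$,a,b}  A: {$,a,b}  B: {$,a,b}  C: {$,a,b}
iter 3: — fixpoint
  S: {$,a,b}  A: {$,a,b}  B: {$,a,b}  C: {$,a,b}

FOLLOW(C) = ["$", "a", "b"]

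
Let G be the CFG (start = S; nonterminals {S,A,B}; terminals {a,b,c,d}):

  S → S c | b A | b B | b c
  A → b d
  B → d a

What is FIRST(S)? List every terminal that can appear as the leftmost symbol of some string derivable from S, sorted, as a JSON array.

FIRST sets, iterate to fixpoint:
pass 1:
  A via A→b d: +{b}
  B via B→d a: +{d}
  S via S→b A: +{b}
  FIRST(S)={b}  FIRST(A)={b}  FIRST(B)={d}
pass 2: (stable)
  FIRST(S)={b}  FIRST(A)={b}  FIRST(B)={d}

FIRST(S) = ["b"]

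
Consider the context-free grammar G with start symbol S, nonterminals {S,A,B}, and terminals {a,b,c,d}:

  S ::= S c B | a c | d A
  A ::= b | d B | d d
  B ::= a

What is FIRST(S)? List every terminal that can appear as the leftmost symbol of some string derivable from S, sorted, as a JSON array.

FIRST iteration:
[1]
  A via A→b: +{b}
  A via A→d B: +{d}
  B via B→a: +{a}
  S via S→a c: +{a}
  S via S→d A: +{d}
  S: {a,d}  A: {b,d}  B: {a}
[2] — fixpoint
  S: {a,d}  A: {b,d}  B: {a}

FIRST(S) = ["a", "d"]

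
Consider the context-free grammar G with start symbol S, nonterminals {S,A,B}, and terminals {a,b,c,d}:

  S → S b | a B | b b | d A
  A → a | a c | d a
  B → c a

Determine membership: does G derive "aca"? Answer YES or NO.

Convert to CNF:
  S -> S T3 | T0 B | T2 A | T3 T3
  A -> T0 T1 | T2 T0 | a
  B -> T1 T0
  T0 -> a
  T1 -> c
  T2 -> d
  T3 -> b

CYK fill:
  cell(0,0) a: {A,T0}  orig:{A}
  cell(1,1) c: {T1}  orig:{}
  cell(2,2) a: {A,T0}  orig:{A}
  cell(0,1) ac: {A}
  cell(1,2) ca: {B}
  cell(0,2) aca: {S}

S ∈ T[0,2] ⇒ YES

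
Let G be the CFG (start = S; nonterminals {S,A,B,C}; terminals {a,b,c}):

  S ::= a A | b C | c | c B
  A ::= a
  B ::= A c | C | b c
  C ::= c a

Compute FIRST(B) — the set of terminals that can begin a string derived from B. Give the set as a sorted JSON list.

FIRST iteration:
iter 1:
  A via A→a: +{a}
  B via B→A c: +{a}
  B via B→b c: +{b}
  C via C→c a: +{c}
  S via S→a A: +{a}
  S via S→b C: +{b}
  S via S→c: +{c}
  S: {a,b,c}  A: {a}  B: {a,b}  C: {c}
iter 2:
  B via B→C: +{c}
  S: {a,b,c}  A: {a}  B: {a,b,c}  C: {c}
iter 3: done
  S: {a,b,c}  A: {a}  B: {a,b,c}  C: {c}

FIRST(B) = ["a", "b", "c"]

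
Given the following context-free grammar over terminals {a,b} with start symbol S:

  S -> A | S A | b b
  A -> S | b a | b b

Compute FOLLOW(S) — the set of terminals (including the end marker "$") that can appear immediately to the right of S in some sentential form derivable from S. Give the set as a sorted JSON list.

FIRST sets, iterate to fixpoint:
iter 1:
  A via A→b a: +{b}
  S via S→A: +{b}
  S: {b}  A: {b}
iter 2: — fixpoint
  S: {b}  A: {b}

FOLLOW sets:
initialize: $ ∈ FOLLOW(S)
iter 1:
  S→A: FOLLOW(A) ⊇ FOLLOW(S) ⊇ {$}; new: +{$}
  S→S A: FOLLOW(S) ⊇ FIRST(A) = {b}; new: +{b}
  S→S A: FOLLOW(A) ⊇ FOLLOW(S) ⊇ {$,b}; new: +{b}
  S: {$,b}  A: {$,b}
iter 2: — fixpoint
  S: {$,b}  A: {$,b}

FOLLOW(S) = ["$", "b"]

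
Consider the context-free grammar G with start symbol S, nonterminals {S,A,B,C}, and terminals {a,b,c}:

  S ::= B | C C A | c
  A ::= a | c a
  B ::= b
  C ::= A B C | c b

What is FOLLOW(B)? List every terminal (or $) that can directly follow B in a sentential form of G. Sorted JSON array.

FIRST iteration:
round 1:
  A via A→a: +{a}
  A via A→c a: +{c}
  B via B→b: +{b}
  C via C→A B C: +{a,c}
  S via S→B: +{b}
  S via S→C C A: +{a,c}
  FIRST[S]={a,b,c}  FIRST[A]={a,c}  FIRST[B]={b}  FIRST[C]={a,c}
round 2: done
  FIRST[S]={a,b,c}  FIRST[A]={a,c}  FIRST[B]={b}  FIRST[C]={a,c}

FOLLOW sets:
initialize: $ ∈ FOLLOW(S)
iter 1:
  C→A B C: FOLLOW(A) ⊇ FIRST(B) = {b}; new: +{b}
  C→A B C: FOLLOW(B) ⊇ FIRST(C) = {a,c}; new: +{a,c}
  S→B: FOLLOW(B) ⊇ FOLLOW(S) ⊇ {$}; new: +{$}
  S→C C A: FOLLOW(C) ⊇ FIRST(C) = {a,c}; new: +{a,c}
  S→C C A: FOLLOW(A) ⊇ FOLLOW(S) ⊇ {$}; new: +{$}
  FOLLOW(S)={$}  FOLLOW(A)={$,b}  FOLLOW(B)={$,a,c}  FOLLOW(C)={a,c}
iter 2: (no change)
  FOLLOW(S)={$}  FOLLOW(A)={$,b}  FOLLOW(B)={$,a,c}  FOLLOW(C)={a,c}

FOLLOW(B) = ["$", "a", "c"]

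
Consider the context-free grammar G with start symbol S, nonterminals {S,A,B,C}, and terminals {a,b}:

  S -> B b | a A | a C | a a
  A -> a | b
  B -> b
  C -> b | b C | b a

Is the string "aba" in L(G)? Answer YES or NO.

Convert to CNF:
  S -> B T0 | T1 A | T1 C | T1 T1
  A -> a | b
  B -> b
  C -> T0 C | T0 T1 | b
  T0 -> b
  T1 -> a

CYK table (by increasing span):
  cell(0,0) a: {A,T1}  orig:{A}
  cell(1,1) b: {A,B,C,T0}  orig:{A,B,C}
  cell(2,2) a: {A,T1}  orig:{A}
  cell(0,1) ab: {S}
  cell(1,2) ba: {C}
  cell(0,2) aba: {S}

S ∈ T[0,2] ⇒ YES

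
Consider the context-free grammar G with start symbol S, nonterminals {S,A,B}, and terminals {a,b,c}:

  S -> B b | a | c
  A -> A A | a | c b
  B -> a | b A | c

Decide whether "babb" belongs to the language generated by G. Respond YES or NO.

Convert to CNF:
  S -> B T1 | a | c
  A -> A A | T0 T1 | a
  B -> T1 A | a | c
  T0 -> c
  T1 -> b

Fill CYK table bottom-up:
  cell(0,0) b: {T1}  orig:{}
  cell(1,1) a: {A,B,S}
  cell(2,2) b: {T1}  orig:{}
  cell(3,3) b: {T1}  orig:{}
  cell(0,1) ba: {B}
  cell(1,2) ab: {S}
  cell(2,3) bb: ∅
  cell(0,2) bab: {S}
  cell(1,3) abb: ∅
  cell(0,3) babb: ∅

S ∉ T[0,3] ⇒ NO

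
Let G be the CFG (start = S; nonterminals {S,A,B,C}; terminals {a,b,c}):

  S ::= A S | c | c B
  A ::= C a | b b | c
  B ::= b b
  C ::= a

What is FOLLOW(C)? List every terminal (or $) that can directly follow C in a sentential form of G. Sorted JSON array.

Compute FIRST by fixpoint:
pass 1:
  A via A→b b: +{b}
  A via A→c: +{c}
  B via B→b b: +{b}
  C via C→a: +{a}
  S via S→A S: +{b,c}
  S: {b,c}  A: {b,c}  B: {b}  C: {a}
pass 2:
  A via A→C a: +{a}
  S via S→A S: +{a}
  S: {a,b,c}  A: {a,b,c}  B: {b}  C: {a}
pass 3: — fixpoint
  S: {a,b,c}  A: {a,b,c}  B: {b}  C: {a}

FOLLOW iteration:
initialize: $ ∈ FOLLOW(S)
[1]
  A→C a: FOLLOW(C) ⊇ FIRST(a) = {a}; new: +{a}
  S→A S: FOLLOW(A) ⊇ FIRST(S) = {a,b,c}; new: +{a,b,c}
  S→c B: FOLLOW(B) ⊇ FOLLOW(S) ⊇ {$}; new: +{$}
  FOLLOW(S)={$}  FOLLOW(A)={a,b,c}  FOLLOW(B)={$}  FOLLOW(C)={a}
[2] done
  FOLLOW(S)={$}  FOLLOW(A)={a,b,c}  FOLLOW(B)={$}  FOLLOW(C)={a}

FOLLOW(C) = ["a"]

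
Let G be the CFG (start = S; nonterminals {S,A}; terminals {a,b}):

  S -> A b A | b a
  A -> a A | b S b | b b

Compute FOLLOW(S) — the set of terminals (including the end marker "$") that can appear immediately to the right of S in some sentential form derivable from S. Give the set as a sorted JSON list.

FIRST sets, iterate to fixpoint:
[1]
  A via A→a A: +{a}
  A via A→b S b: +{b}
  S via S→A b A: +{a,b}
  S: {a,b}  A: {a,b}
[2] (stable)
  S: {a,b}  A: {a,b}

FOLLOW iteration:
initialize: $ ∈ FOLLOW(S)
[1]
  A→b S b: FOLLOW(S) ⊇ FIRST(b) = {b}; new: +{b}
  S→A b A: FOLLOW(A) ⊇ FIRST(b) = {b}; new: +{b}
  S→A b A: FOLLOW(A) ⊇ FOLLOW(S) ⊇ {$,b}; new: +{$}
  FOLLOW[S]={$,b}  FOLLOW[A]={$,b}
[2] done
  FOLLOW[S]={$,b}  FOLLOW[A]={$,b}

FOLLOW(S) = ["$", "b"]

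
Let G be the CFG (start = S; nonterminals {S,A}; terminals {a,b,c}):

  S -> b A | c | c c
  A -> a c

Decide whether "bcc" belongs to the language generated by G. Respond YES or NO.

Convert to CNF:
  S -> T1 T1 | T2 A | c
  A -> T0 T1
  T0 -> a
  T1 -> c
  T2 -> b

CYK fill:
  cell(0,0) b: {T2}  orig:{}
  cell(1,1) c: {S,T1}  orig:{S}
  cell(2,2) c: {S,T1}  orig:{S}
  cell(0,1) bc: ∅
  cell(1,2) cc: {S}
  cell(0,2) bcc: ∅

S ∉ T[0,2] ⇒ NO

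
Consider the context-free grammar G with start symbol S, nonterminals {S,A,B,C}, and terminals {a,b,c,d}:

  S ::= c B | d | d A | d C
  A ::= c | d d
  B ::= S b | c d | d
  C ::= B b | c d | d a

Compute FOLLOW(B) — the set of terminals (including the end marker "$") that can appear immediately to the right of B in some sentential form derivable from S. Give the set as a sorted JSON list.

FIRST iteration:
round 1:
  A via A→c: +{c}
  A via A→d d: +{d}
  B via B→c d: +{c}
  B via B→d: +{d}
  C via C→B b: +{c,d}
  S via S→c B: +{c}
  S via S→d: +{d}
  FIRST[S]={c,d}  FIRST[A]={c,d}  FIRST[B]={c,d}  FIRST[C]={c,d}
round 2: — fixpoint
  FIRST[S]={c,d}  FIRST[A]={c,d}  FIRST[B]={c,d}  FIRST[C]={c,d}

Compute FOLLOW by fixpoint:
FOLLOW(S) := {$}
[1]
  B→S b: FOLLOW(S) ⊇ FIRST(b) = {b}; new: +{b}
  C→B b: FOLLOW(B) ⊇ FIRST(b) = {b}; new: +{b}
  S→c B: FOLLOW(B) ⊇ FOLLOW(S) ⊇ {$,b}; new: +{$}
  S→d A: FOLLOW(A) ⊇ FOLLOW(S) ⊇ {$,b}; new: +{$,b}
  S→d C: FOLLOW(C) ⊇ FOLLOW(S) ⊇ {$,b}; new: +{$,b}
  FOLLOW(S)={$,b}  FOLLOW(A)={$,b}  FOLLOW(B)={$,b}  FOLLOW(C)={$,b}
[2] (stable)
  FOLLOW(S)={$,b}  FOLLOW(A)={$,b}  FOLLOW(B)={$,b}  FOLLOW(C)={$,b}

FOLLOW(B) = ["$", "b"]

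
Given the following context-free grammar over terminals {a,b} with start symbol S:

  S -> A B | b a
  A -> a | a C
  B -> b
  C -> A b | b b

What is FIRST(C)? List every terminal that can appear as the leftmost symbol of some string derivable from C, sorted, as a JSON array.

FIRST iteration:
round 1:
  A via A→a: +{a}
  B via B→b: +{b}
  C via C→A b: +{a}
  C via C→b b: +{b}
  S via S→A B: +{a}
  S via S→b a: +{b}
  FIRST[S]={a,b}  FIRST[A]={a}  FIRST[B]={b}  FIRST[C]={a,b}
round 2: done
  FIRST[S]={a,b}  FIRST[A]={a}  FIRST[B]={b}  FIRST[C]={a,b}

FIRST(C) = ["a", "b"]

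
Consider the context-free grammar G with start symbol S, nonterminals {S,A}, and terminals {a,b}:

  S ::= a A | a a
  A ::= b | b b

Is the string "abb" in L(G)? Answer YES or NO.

CNF form of G:
  S -> T1 A | T1 T1
  A -> T0 T0 | b
  T0 -> b
  T1 -> a

Fill CYK table bottom-up:
  cell(0,0) a: {T1}  orig:{}
  cell(1,1) b: {A,T0}  orig:{A}
  cell(2,2) b: {A,T0}  orig:{A}
  cell(0,1) ab: {S}
  cell(1,2) bb: {A}
  cell(0,2) abb: {S}

S ∈ T[0,2] ⇒ YES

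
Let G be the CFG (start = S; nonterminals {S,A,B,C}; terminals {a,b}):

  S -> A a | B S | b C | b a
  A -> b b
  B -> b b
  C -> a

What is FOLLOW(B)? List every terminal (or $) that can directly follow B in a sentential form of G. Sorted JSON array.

FIRST iteration:
round 1:
  A via A→b b: +{b}
  B via B→b b: +{b}
  C via C→a: +{a}
  S via S→A a: +{b}
  FIRST[S]={b}  FIRST[A]={b}  FIRST[B]={b}  FIRST[C]={a}
round 2: done
  FIRST[S]={b}  FIRST[A]={b}  FIRST[B]={b}  FIRST[C]={a}

Compute FOLLOW by fixpoint:
FOLLOW(S) := {$}
iter 1:
  S→A a: FOLLOW(A) ⊇ FIRST(a) = {a}; new: +{a}
  S→B S: FOLLOW(B) ⊇ FIRST(S) = {b}; new: +{b}
  S→b C: FOLLOW(C) ⊇ FOLLOW(S) ⊇ {$}; new: +{$}
  FOLLOW[S]={$}  FOLLOW[A]={a}  FOLLOW[B]={b}  FOLLOW[C]={$}
iter 2: (stable)
  FOLLOW[S]={$}  FOLLOW[A]={a}  FOLLOW[B]={b}  FOLLOW[C]={$}

FOLLOW(B) = ["b"]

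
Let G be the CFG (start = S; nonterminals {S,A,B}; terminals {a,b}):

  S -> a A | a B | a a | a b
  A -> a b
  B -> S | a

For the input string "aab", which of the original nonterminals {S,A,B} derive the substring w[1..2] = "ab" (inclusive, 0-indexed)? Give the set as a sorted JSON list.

Convert to CNF:
  S -> T0 A | T0 B | T0 T0 | T0 T1
  A -> T0 T1
  B -> T0 A | T0 B | T0 T0 | T0 T1 | a
  T0 -> a
  T1 -> b

CYK fill, restricted to cells inside w[1..2]:
  [1..1]={B,T0}  "a"  orig:{B}
  [2..2]={T1}  "b"  orig:{}
  [1..2]={A,B,S}  "ab"

Original NTs in T[1,2] deriving "ab": ["A", "B", "S"]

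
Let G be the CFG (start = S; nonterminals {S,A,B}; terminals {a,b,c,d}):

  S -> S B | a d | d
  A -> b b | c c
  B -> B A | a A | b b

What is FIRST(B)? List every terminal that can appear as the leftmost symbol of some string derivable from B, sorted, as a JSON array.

Compute FIRST by fixpoint:
[1]
  A via A→b b: +{b}
  A via A→c c: +{c}
  B via B→a A: +{a}
  B via B→b b: +{b}
  S via S→a d: +{a}
  S via S→d: +{d}
  FIRST[S]={a,d}  FIRST[A]={b,c}  FIRST[B]={a,b}
[2] done
  FIRST[S]={a,d}  FIRST[A]={b,c}  FIRST[B]={a,b}

FIRST(B) = ["a", "b"]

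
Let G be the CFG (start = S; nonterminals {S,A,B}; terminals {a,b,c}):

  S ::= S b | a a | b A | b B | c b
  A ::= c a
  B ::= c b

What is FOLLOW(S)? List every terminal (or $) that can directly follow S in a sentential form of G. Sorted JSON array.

FIRST sets, iterate to fixpoint:
[1]
  A via A→c a: +{c}
  B via B→c b: +{c}
  S via S→a a: +{a}
  S via S→b A: +{b}
  S via S→c b: +{c}
  FIRST(S)={a,b,c}  FIRST(A)={c}  FIRST(B)={c}
[2] done
  FIRST(S)={a,b,c}  FIRST(A)={c}  FIRST(B)={c}

FOLLOW iteration:
initialize: $ ∈ FOLLOW(S)
[1]
  S→S b: FOLLOW(S) ⊇ FIRST(b) = {b}; new: +{b}
  S→b A: FOLLOW(A) ⊇ FOLLOW(S) ⊇ {$,b}; new: +{$,b}
  S→b B: FOLLOW(B) ⊇ FOLLOW(S) ⊇ {$,b}; new: +{$,b}
  FOLLOW(S)={$,b}  FOLLOW(A)={$,b}  FOLLOW(B)={$,b}
[2] (stable)
  FOLLOW(S)={$,b}  FOLLOW(A)={$,b}  FOLLOW(B)={$,b}

FOLLOW(S) = ["$", "b"]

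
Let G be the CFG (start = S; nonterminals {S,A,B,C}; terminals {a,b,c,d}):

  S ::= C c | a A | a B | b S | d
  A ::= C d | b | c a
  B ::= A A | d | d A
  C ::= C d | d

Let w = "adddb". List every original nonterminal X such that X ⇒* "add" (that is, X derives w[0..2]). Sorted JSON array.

CNF form of G:
  S -> C T1 | T2 A | T2 B | T3 S | d
  A -> C T0 | T1 T2 | b
  B -> A A | T0 A | d
  C -> C T0 | d
  T0 -> d
  T1 -> c
  T2 -> a
  T3 -> b

Fill CYK table bottom-up, restricted to cells inside w[0..2]:
  cell(0,0) a: {T2}  orig:{}
  cell(1,1) d: {B,C,S,T0}  orig:{B,C,S}
  cell(2,2) d: {B,C,S,T0}  orig:{B,C,S}
  cell(0,1) ad: {S}
  cell(1,2) dd: {A,C}
  cell(0,2) add: {S}

Original NTs in T[0,2] deriving "add": ["S"]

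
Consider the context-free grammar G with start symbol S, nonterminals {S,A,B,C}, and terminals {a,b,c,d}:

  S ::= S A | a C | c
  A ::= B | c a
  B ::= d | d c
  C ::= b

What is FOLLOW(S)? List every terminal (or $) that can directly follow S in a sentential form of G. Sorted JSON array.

FIRST iteration:
round 1:
  A via A→c a: +{c}
  B via B→d: +{d}
  C via C→b: +{b}
  S via S→a C: +{a}
  S via S→c: +{c}
  S: {a,c}  A: {c}  B: {d}  C: {b}
round 2:
  A via A→B: +{d}
  S: {a,c}  A: {c,d}  B: {d}  C: {b}
round 3: (stable)
  S: {a,c}  A: {c,d}  B: {d}  C: {b}

Compute FOLLOW by fixpoint:
FOLLOW(S) := {$}
[1]
  S→S A: FOLLOW(S) ⊇ FIRST(A) = {c,d}; new: +{c,d}
  S→S A: FOLLOW(A) ⊇ FOLLOW(S) ⊇ {$,c,d}; new: +{$,c,d}
  S→a C: FOLLOW(C) ⊇ FOLLOW(S) ⊇ {$,c,d}; new: +{$,c,d}
  FOLLOW[S]={$,c,d}  FOLLOW[A]={$,c,d}  FOLLOW[B]={}  FOLLOW[C]={$,c,d}
[2]
  A→B: FOLLOW(B) ⊇ FOLLOW(A) ⊇ {$,c,d}; new: +{$,c,d}
  FOLLOW[S]={$,c,d}  FOLLOW[A]={$,c,d}  FOLLOW[B]={$,c,d}  FOLLOW[C]={$,c,d}
[3] (stable)
  FOLLOW[S]={$,c,d}  FOLLOW[A]={$,c,d}  FOLLOW[B]={$,c,d}  FOLLOW[C]={$,c,d}

FOLLOW(S) = ["$", "c", "d"]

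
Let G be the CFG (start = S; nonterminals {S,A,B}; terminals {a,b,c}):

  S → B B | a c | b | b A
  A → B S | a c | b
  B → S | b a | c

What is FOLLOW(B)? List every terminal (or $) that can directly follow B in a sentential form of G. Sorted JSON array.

FIRST iteration:
iter 1:
  A via A→a c: +{a}
  A via A→b: +{b}
  B via B→b a: +{b}
  B via B→c: +{c}
  S via S→B B: +{b,c}
  S via S→a c: +{a}
  FIRST(S)={a,b,c}  FIRST(A)={a,b}  FIRST(B)={b,c}
iter 2:
  A via A→B S: +{c}
  B via B→S: +{a}
  FIRST(S)={a,b,c}  FIRST(A)={a,b,c}  FIRST(B)={a,b,c}
iter 3: done
  FIRST(S)={a,b,c}  FIRST(A)={a,b,c}  FIRST(B)={a,b,c}

Compute FOLLOW by fixpoint:
initialize: $ ∈ FOLLOW(S)
[1]
  A→B S: FOLLOW(B) ⊇ FIRST(S) = {a,b,c}; new: +{a,b,c}
  B→S: FOLLOW(S) ⊇ FOLLOW(B) ⊇ {a,b,c}; new: +{a,b,c}
  S→B B: FOLLOW(B) ⊇ FOLLOW(S) ⊇ {$,a,b,c}; new: +{$}
  S→b A: FOLLOW(A) ⊇ FOLLOW(S) ⊇ {$,a,b,c}; new: +{$,a,b,c}
  S: {$,a,b,c}  A: {$,a,b,c}  B: {$,a,b,c}
[2] done
  S: {$,a,b,c}  A: {$,a,b,c}  B: {$,a,b,c}

FOLLOW(B) = ["$", "a", "b", "c"]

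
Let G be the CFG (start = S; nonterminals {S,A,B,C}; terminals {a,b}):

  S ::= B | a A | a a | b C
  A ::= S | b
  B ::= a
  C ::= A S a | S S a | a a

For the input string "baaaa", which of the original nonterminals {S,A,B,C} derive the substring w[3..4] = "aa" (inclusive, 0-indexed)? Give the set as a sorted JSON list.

Convert to CNF:
  S -> T0 A | T0 T0 | T1 C | a
  A -> T0 A | T0 T0 | T1 C | a | b
  B -> a
  C -> A X2 | S X3 | T0 T0
  T0 -> a
  T1 -> b
  X2 -> S T0
  X3 -> S T0

Fill CYK table bottom-up, restricted to cells inside w[3..4]:
  cell(3,3) a: {A,B,S,T0}  orig:{A,B,S}
  cell(4,4) a: {A,B,S,T0}  orig:{A,B,S}
  cell(3,4) aa: {A,C,S,X2,X3}  orig:{A,C,S}

Original NTs in T[3,4] deriving "aa": ["A", "C", "S"]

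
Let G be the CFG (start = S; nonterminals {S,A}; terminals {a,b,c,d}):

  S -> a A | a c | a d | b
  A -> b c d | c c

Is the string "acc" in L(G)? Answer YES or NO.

Convert to CNF:
  S -> T3 A | T3 T1 | T3 T2 | b
  A -> T0 X4 | T1 T1
  T0 -> b
  T1 -> c
  T2 -> d
  T3 -> a
  X4 -> T1 T2

CYK fill:
  [0..0]={T3}  "a"  orig:{}
  [1..1]={T1}  "c"  orig:{}
  [2..2]={T1}  "c"  orig:{}
  [0..1]={S}  "ac"
  [1..2]={A}  "cc"
  [0..2]={S}  "acc"

S ∈ T[0,2] ⇒ YES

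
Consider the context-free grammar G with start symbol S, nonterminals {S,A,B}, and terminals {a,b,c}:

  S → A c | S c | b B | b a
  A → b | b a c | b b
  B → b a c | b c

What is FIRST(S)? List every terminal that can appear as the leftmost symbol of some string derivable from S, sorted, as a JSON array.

Compute FIRST by fixpoint:
[1]
  A via A→b: +{b}
  B via B→b a c: +{b}
  S via S→A c: +{b}
  FIRST[S]={b}  FIRST[A]={b}  FIRST[B]={b}
[2] (no change)
  FIRST[S]={b}  FIRST[A]={b}  FIRST[B]={b}

FIRST(S) = ["b"]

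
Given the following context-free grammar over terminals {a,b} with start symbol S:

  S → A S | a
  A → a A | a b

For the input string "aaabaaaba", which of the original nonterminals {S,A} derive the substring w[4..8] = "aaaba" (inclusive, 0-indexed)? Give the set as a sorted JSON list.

CNF form of G:
  S -> A S | a
  A -> T0 A | T0 T1
  T0 -> a
  T1 -> b

Fill CYK table bottom-up (cells [i..j] with 4 ≤ i ≤ j ≤ 8 only):
  cell(4,4) a: {S,T0}  orig:{S}
  cell(5,5) a: {S,T0}  orig:{S}
  cell(6,6) a: {S,T0}  orig:{S}
  cell(7,7) b: {T1}  orig:{}
  cell(8,8) a: {S,T0}  orig:{S}
  cell(4,5) aa: ∅
  cell(5,6) aa: ∅
  cell(6,7) ab: {A}
  cell(7,8) ba: ∅
  cell(4,6) aaa: ∅
  cell(5,7) aab: {A}
  cell(6,8) aba: {S}
  cell(4,7) aaab: {A}
  cell(5,8) aaba: {S}
  cell(4,8) aaaba: {S}

Original NTs in T[4,8] deriving "aaaba": ["S"]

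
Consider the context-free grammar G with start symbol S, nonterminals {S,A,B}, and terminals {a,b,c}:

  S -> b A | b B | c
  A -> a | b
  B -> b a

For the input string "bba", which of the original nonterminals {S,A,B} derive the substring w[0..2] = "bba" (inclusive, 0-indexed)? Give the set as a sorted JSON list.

CNF form of G:
  S -> T0 A | T0 B | c
  A -> a | b
  B -> T0 T1
  T0 -> b
  T1 -> a

CYK fill — only the sub-triangle for w[0..2]:
  [0..0]={A,T0}  "b"  orig:{A}
  [1..1]={A,T0}  "b"  orig:{A}
  [2..2]={A,T1}  "a"  orig:{A}
  [0..1]={S}  "bb"
  [1..2]={B,S}  "ba"
  [0..2]={S}  "bba"

Original NTs in T[0,2] deriving "bba": ["S"]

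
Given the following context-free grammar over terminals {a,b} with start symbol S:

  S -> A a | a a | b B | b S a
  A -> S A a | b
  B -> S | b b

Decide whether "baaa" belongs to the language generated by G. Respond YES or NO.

CNF form of G:
  S -> A T0 | T0 T0 | T1 B | T1 X4
  A -> S X2 | b
  B -> A T0 | T0 T0 | T1 B | T1 T1 | T1 X3
  T0 -> a
  T1 -> b
  X2 -> A T0
  X3 -> S T0
  X4 -> S T0

CYK fill:
  T[0,0] 'b' = {A,T1}  orig:{A}
  T[1,1] 'a' = {T0}  orig:{}
  T[2,2] 'a' = {T0}  orig:{}
  T[3,3] 'a' = {T0}  orig:{}
  T[0,1] 'ba' = {B,S,X2}  orig:{B,S}
  T[1,2] 'aa' = {B,S}
  T[2,3] 'aa' = {B,S}
  T[0,2] 'baa' = {B,S,X3,X4}  orig:{B,S}
  T[1,3] 'aaa' = {X3,X4}  orig:{}
  T[0,3] 'baaa' = {B,S,X3,X4}  orig:{B,S}

S ∈ T[0,3] ⇒ YES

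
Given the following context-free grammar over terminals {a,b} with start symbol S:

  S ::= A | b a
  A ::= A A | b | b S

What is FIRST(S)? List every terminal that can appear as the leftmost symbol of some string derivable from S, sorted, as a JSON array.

FIRST sets, iterate to fixpoint:
pass 1:
  A via A→b: +{b}
  S via S→A: +{b}
  FIRST[S]={b}  FIRST[A]={b}
pass 2: (no change)
  FIRST[S]={b}  FIRST[A]={b}

FIRST(S) = ["b"]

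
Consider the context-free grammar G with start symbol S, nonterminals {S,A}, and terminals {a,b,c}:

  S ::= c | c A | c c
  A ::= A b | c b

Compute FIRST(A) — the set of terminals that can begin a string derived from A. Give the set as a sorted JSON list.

FIRST sets, iterate to fixpoint:
[1]
  A via A→c b: +{c}
  S via S→c: +{c}
  FIRST(S)={c}  FIRST(A)={c}
[2] done
  FIRST(S)={c}  FIRST(A)={c}

FIRST(A) = ["c"]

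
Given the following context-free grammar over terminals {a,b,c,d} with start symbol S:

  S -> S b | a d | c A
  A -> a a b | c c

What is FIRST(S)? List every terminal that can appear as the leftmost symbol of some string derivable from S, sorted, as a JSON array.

Compute FIRST by fixpoint:
pass 1:
  A via A→a a b: +{a}
  A via A→c c: +{c}
  S via S→a d: +{a}
  S via S→c A: +{c}
  FIRST[S]={a,c}  FIRST[A]={a,c}
pass 2: — fixpoint
  FIRST[S]={a,c}  FIRST[A]={a,c}

FIRST(S) = ["a", "c"]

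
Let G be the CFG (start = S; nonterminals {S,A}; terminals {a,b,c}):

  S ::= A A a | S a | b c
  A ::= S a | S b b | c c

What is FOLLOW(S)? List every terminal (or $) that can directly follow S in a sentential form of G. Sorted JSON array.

FIRST iteration:
pass 1:
  A via A→c c: +{c}
  S via S→A A a: +{c}
  S via S→b c: +{b}
  FIRST[S]={b,c}  FIRST[A]={c}
pass 2:
  A via A→S a: +{b}
  FIRST[S]={b,c}  FIRST[A]={b,c}
pass 3: (no change)
  FIRST[S]={b,c}  FIRST[A]={b,c}

Compute FOLLOW by fixpoint:
seed FOLLOW(S) with $
pass 1:
  A→S a: FOLLOW(S) ⊇ FIRST(a) = {a}; new: +{a}
  A→S b b: FOLLOW(S) ⊇ FIRST(b) = {b}; new: +{b}
  S→A A a: FOLLOW(A) ⊇ FIRST(A) = {b,c}; new: +{b,c}
  S→A A a: FOLLOW(A) ⊇ FIRST(a) = {a}; new: +{a}
  S: {$,a,b}  A: {a,b,c}
pass 2: done
  S: {$,a,b}  A: {a,b,c}

FOLLOW(S) = ["$", "a", "b"]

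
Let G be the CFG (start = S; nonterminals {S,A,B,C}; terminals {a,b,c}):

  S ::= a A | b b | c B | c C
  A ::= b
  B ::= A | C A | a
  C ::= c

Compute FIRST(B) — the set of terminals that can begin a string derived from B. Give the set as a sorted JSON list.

FIRST sets, iterate to fixpoint:
[1]
  A via A→b: +{b}
  B via B→A: +{b}
  B via B→a: +{a}
  C via C→c: +{c}
  S via S→a A: +{a}
  S via S→b b: +{b}
  S via S→c B: +{c}
  S: {a,b,c}  A: {b}  B: {a,b}  C: {c}
[2]
  B via B→C A: +{c}
  S: {a,b,c}  A: {b}  B: {a,b,c}  C: {c}
[3] (stable)
  S: {a,b,c}  A: {b}  B: {a,b,c}  C: {c}

FIRST(B) = ["a", "b", "c"]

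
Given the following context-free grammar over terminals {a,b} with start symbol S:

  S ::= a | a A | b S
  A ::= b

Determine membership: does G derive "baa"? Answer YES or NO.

Convert to CNF:
  S -> T0 A | T1 S | a
  A -> b
  T0 -> a
  T1 -> b

Fill CYK table bottom-up:
  T[0,0] 'b' = {A,T1}  orig:{A}
  T[1,1] 'a' = {S,T0}  orig:{S}
  T[2,2] 'a' = {S,T0}  orig:{S}
  T[0,1] 'ba' = {S}
  T[1,2] 'aa' = ∅
  T[0,2] 'baa' = ∅

S ∉ T[0,2] ⇒ NO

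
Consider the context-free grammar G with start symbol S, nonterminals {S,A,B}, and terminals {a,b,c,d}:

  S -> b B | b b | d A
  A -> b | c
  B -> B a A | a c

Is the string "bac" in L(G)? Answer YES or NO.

CNF form of G:
  S -> T2 B | T2 T2 | T3 A
  A -> b | c
  B -> B X4 | T0 T1
  T0 -> a
  T1 -> c
  T2 -> b
  T3 -> d
  X4 -> T0 A

Fill CYK table bottom-up:
  T[0,0] 'b' = {A,T2}  orig:{A}
  T[1,1] 'a' = {T0}  orig:{}
  T[2,2] 'c' = {A,T1}  orig:{A}
  T[0,1] 'ba' = ∅
  T[1,2] 'ac' = {B,X4}  orig:{B}
  T[0,2] 'bac' = {S}

S ∈ T[0,2] ⇒ YES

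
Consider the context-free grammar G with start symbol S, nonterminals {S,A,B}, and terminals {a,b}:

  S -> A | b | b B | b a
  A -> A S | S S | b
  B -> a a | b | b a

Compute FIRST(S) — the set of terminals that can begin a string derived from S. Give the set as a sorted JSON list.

Compute FIRST by fixpoint:
round 1:
  A via A→b: +{b}
  B via B→a a: +{a}
  B via B→b: +{b}
  S via S→A: +{b}
  S: {b}  A: {b}  B: {a,b}
round 2: (no change)
  S: {b}  A: {b}  B: {a,b}

FIRST(S) = ["b"]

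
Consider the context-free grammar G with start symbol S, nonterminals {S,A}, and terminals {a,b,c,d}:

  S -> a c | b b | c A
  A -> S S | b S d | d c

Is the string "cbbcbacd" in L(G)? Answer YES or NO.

Convert to CNF:
  S -> T0 T0 | T2 A | T3 T2
  A -> S S | T0 X4 | T1 T2
  T0 -> b
  T1 -> d
  T2 -> c
  T3 -> a
  X4 -> S T1

CYK table (by increasing span):
  T[0,0] 'c' = {T2}  orig:{}
  T[1,1] 'b' = {T0}  orig:{}
  T[2,2] 'b' = {T0}  orig:{}
  T[3,3] 'c' = {T2}  orig:{}
  T[4,4] 'b' = {T0}  orig:{}
  T[5,5] 'a' = {T3}  orig:{}
  T[6,6] 'c' = {T2}  orig:{}
  T[7,7] 'd' = {T1}  orig:{}
  T[0,1] 'cb' = ∅
  T[1,2] 'bb' = {S}
  T[2,3] 'bc' = ∅
  T[3,4] 'cb' = ∅
  T[4,5] 'ba' = ∅
  T[5,6] 'ac' = {S}
  T[6,7] 'cd' = ∅
  T[0,2] 'cbb' = ∅
  T[1,3] 'bbc' = ∅
  T[2,4] 'bcb' = ∅
  T[3,5] 'cba' = ∅
  T[4,6] 'bac' = ∅
  T[5,7] 'acd' = {X4}  orig:{}
  T[0,3] 'cbbc' = ∅
  T[1,4] 'bbcb' = ∅
  T[2,5] 'bcba' = ∅
  T[3,6] 'cbac' = ∅
  T[4,7] 'bacd' = {A}
  T[0,4] 'cbbcb' = ∅
  T[1,5] 'bbcba' = ∅
  T[2,6] 'bcbac' = ∅
  T[3,7] 'cbacd' = {S}
  T[0,5] 'cbbcba' = ∅
  T[1,6] 'bbcbac' = ∅
  T[2,7] 'bcbacd' = ∅
  T[0,6] 'cbbcbac' = ∅
  T[1,7] 'bbcbacd' = {A}
  T[0,7] 'cbbcbacd' = {S}

S ∈ T[0,7] ⇒ YES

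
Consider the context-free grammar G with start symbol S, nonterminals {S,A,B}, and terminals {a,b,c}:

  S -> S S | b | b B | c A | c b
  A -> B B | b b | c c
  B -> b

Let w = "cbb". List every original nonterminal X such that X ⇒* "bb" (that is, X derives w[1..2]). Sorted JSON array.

CNF form of G:
  S -> S S | T0 B | T1 A | T1 T0 | b
  A -> B B | T0 T0 | T1 T1
  B -> b
  T0 -> b
  T1 -> c

Fill CYK table bottom-up — only the sub-triangle for w[1..2]:
  [1..1]={B,S,T0}  "b"  orig:{B,S}
  [2..2]={B,S,T0}  "b"  orig:{B,S}
  [1..2]={A,S}  "bb"

Original NTs in T[1,2] deriving "bb": ["A", "S"]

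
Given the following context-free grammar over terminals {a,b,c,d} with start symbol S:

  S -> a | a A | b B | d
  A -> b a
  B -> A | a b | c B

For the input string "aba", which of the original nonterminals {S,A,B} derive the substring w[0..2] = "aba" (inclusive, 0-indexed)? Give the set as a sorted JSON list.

CNF form of G:
  S -> T0 B | T1 A | a | d
  A -> T0 T1
  B -> T0 T1 | T1 T0 | T2 B
  T0 -> b
  T1 -> a
  T2 -> c

CYK fill — only the sub-triangle for w[0..2]:
  [0..0]={S,T1}  "a"  orig:{S}
  [1..1]={T0}  "b"  orig:{}
  [2..2]={S,T1}  "a"  orig:{S}
  [0..1]={B}  "ab"
  [1..2]={A,B}  "ba"
  [0..2]={S}  "aba"

Original NTs in T[0,2] deriving "aba": ["S"]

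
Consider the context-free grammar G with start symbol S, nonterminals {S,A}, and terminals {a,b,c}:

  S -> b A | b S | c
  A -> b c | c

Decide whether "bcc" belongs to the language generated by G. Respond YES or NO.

CNF form of G:
  S -> T0 A | T0 S | c
  A -> T0 T1 | c
  T0 -> b
  T1 -> c

CYK table (by increasing span):
  cell(0,0) b: {T0}  orig:{}
  cell(1,1) c: {A,S,T1}  orig:{A,S}
  cell(2,2) c: {A,S,T1}  orig:{A,S}
  cell(0,1) bc: {A,S}
  cell(1,2) cc: ∅
  cell(0,2) bcc: ∅

S ∉ T[0,2] ⇒ NO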